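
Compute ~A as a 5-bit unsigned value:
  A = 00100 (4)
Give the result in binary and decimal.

Flip each bit (0->1, 1->0):
  00100
  11011

Answer: 11011 (27)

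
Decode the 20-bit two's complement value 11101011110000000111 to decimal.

MSB is 1, so the value is negative. Find the magnitude:
1. Invert bits:  00010100001111111000
2. Add 1:        00010100001111111001  = 82937
3. Apply sign:   -82937

Answer: -82937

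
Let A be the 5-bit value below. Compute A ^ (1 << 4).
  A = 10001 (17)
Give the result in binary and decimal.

Mask = 1 << 4 = 10000
Bit 4 of A is 1; XOR with the mask flips it to 0.
  10001
^ 10000
-------
  00001

Answer: 00001 (1)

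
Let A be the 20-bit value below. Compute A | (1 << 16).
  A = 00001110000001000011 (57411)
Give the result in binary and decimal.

Mask = 1 << 16 = 00010000000000000000
Bit 16 of A is 0, so OR-ing with the mask flips it to 1.
  00001110000001000011
| 00010000000000000000
----------------------
  00011110000001000011

Answer: 00011110000001000011 (122947)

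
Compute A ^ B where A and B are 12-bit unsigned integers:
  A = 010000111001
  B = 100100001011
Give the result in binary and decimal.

Apply ^ to each column (1 where bits differ):
  010000111001
^ 100100001011
--------------
  110100110010

Answer: 110100110010 (3378)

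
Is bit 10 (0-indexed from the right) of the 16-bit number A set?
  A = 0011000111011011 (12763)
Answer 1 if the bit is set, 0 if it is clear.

Bit 10 is the 11th from the right.
  0011000111011011
       ^
That bit is 0.

Answer: 0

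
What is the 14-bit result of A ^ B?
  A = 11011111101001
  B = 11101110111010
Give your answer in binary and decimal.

Apply ^ to each column (1 where bits differ):
  11011111101001
^ 11101110111010
----------------
  00110001010011

Answer: 00110001010011 (3155)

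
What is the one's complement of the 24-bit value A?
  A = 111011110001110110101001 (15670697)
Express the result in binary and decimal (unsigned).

Flip each bit (0->1, 1->0):
  111011110001110110101001
  000100001110001001010110

Answer: 000100001110001001010110 (1106518)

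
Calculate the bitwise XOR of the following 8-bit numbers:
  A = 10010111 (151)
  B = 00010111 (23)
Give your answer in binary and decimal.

Apply ^ to each column (1 where bits differ):
  10010111
^ 00010111
----------
  10000000

Answer: 10000000 (128)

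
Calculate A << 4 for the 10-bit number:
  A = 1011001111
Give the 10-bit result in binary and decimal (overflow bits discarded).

Shift left by 4: drop the top 4 bit(s), append 4 zero(s) on the right.
  1011001111  ->  discard [1011], keep [001111], append 0000
= 0011110000

Answer: 0011110000 (240)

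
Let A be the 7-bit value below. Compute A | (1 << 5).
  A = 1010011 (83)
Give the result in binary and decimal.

Mask = 1 << 5 = 0100000
Bit 5 of A is 0, so OR-ing with the mask flips it to 1.
  1010011
| 0100000
---------
  1110011

Answer: 1110011 (115)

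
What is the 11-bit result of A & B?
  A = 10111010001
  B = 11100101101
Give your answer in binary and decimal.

Apply & to each column (1 only where both bits are 1):
  10111010001
& 11100101101
-------------
  10100000001

Answer: 10100000001 (1281)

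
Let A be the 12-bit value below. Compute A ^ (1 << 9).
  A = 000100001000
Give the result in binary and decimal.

Mask = 1 << 9 = 001000000000
Bit 9 of A is 0; XOR with the mask flips it to 1.
  000100001000
^ 001000000000
--------------
  001100001000

Answer: 001100001000 (776)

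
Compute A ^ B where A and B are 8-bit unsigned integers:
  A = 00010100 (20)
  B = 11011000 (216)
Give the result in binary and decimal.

Apply ^ to each column (1 where bits differ):
  00010100
^ 11011000
----------
  11001100

Answer: 11001100 (204)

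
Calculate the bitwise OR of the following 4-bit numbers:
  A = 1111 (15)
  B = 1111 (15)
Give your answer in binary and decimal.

Apply | to each column (1 where either bit is 1):
  1111
| 1111
------
  1111

Answer: 1111 (15)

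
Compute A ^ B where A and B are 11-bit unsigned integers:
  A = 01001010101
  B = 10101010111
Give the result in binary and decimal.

Apply ^ to each column (1 where bits differ):
  01001010101
^ 10101010111
-------------
  11100000010

Answer: 11100000010 (1794)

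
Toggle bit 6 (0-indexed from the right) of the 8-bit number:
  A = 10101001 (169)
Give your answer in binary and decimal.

Mask = 1 << 6 = 01000000
Bit 6 of A is 0; XOR with the mask flips it to 1.
  10101001
^ 01000000
----------
  11101001

Answer: 11101001 (233)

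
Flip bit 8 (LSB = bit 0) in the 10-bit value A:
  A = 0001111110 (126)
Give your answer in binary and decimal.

Mask = 1 << 8 = 0100000000
Bit 8 of A is 0; XOR with the mask flips it to 1.
  0001111110
^ 0100000000
------------
  0101111110

Answer: 0101111110 (382)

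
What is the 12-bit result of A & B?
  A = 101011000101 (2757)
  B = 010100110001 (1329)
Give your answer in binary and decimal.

Apply & to each column (1 only where both bits are 1):
  101011000101
& 010100110001
--------------
  000000000001

Answer: 000000000001 (1)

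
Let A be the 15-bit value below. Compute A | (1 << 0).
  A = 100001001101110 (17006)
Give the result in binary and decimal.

Mask = 1 << 0 = 000000000000001
Bit 0 of A is 0, so OR-ing with the mask flips it to 1.
  100001001101110
| 000000000000001
-----------------
  100001001101111

Answer: 100001001101111 (17007)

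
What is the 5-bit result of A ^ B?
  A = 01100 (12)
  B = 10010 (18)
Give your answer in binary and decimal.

Apply ^ to each column (1 where bits differ):
  01100
^ 10010
-------
  11110

Answer: 11110 (30)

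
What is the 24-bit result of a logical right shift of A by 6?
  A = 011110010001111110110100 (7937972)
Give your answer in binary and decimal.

Logical shift right by 6: drop the bottom 6 bit(s), prepend 6 zero(s) on the left.
  011110010001111110110100  ->  keep [011110010001111110], discard [110100], prepend 000000
= 000000011110010001111110

Answer: 000000011110010001111110 (124030)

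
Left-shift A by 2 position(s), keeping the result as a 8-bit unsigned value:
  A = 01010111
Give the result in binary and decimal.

Shift left by 2: drop the top 2 bit(s), append 2 zero(s) on the right.
  01010111  ->  discard [01], keep [010111], append 00
= 01011100

Answer: 01011100 (92)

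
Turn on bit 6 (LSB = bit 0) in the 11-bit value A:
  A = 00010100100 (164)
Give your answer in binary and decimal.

Mask = 1 << 6 = 00001000000
Bit 6 of A is 0, so OR-ing with the mask flips it to 1.
  00010100100
| 00001000000
-------------
  00011100100

Answer: 00011100100 (228)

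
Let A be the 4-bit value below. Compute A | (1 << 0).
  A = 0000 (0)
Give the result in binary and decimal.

Mask = 1 << 0 = 0001
Bit 0 of A is 0, so OR-ing with the mask flips it to 1.
  0000
| 0001
------
  0001

Answer: 0001 (1)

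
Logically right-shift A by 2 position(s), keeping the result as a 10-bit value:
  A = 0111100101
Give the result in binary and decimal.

Logical shift right by 2: drop the bottom 2 bit(s), prepend 2 zero(s) on the left.
  0111100101  ->  keep [01111001], discard [01], prepend 00
= 0001111001

Answer: 0001111001 (121)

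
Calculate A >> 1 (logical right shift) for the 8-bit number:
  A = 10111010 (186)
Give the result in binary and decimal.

Logical shift right by 1: drop the bottom 1 bit(s), prepend 1 zero(s) on the left.
  10111010  ->  keep [1011101], discard [0], prepend 0
= 01011101

Answer: 01011101 (93)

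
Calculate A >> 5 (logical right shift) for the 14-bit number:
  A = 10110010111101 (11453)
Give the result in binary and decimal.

Logical shift right by 5: drop the bottom 5 bit(s), prepend 5 zero(s) on the left.
  10110010111101  ->  keep [101100101], discard [11101], prepend 00000
= 00000101100101

Answer: 00000101100101 (357)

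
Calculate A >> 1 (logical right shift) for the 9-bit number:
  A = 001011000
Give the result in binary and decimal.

Logical shift right by 1: drop the bottom 1 bit(s), prepend 1 zero(s) on the left.
  001011000  ->  keep [00101100], discard [0], prepend 0
= 000101100

Answer: 000101100 (44)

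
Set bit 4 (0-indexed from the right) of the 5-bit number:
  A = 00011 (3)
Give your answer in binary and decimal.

Mask = 1 << 4 = 10000
Bit 4 of A is 0, so OR-ing with the mask flips it to 1.
  00011
| 10000
-------
  10011

Answer: 10011 (19)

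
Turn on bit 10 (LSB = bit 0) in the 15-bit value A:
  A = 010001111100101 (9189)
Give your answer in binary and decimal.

Mask = 1 << 10 = 000010000000000
Bit 10 of A is 0, so OR-ing with the mask flips it to 1.
  010001111100101
| 000010000000000
-----------------
  010011111100101

Answer: 010011111100101 (10213)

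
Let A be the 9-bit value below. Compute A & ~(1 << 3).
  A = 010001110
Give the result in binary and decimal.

Mask = ~(1 << 3) = 111110111
Bit 3 of A is 1, so AND-ing with the mask clears it to 0.
  010001110
& 111110111
-----------
  010000110

Answer: 010000110 (134)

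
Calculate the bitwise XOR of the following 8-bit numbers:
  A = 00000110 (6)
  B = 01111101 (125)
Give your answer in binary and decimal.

Apply ^ to each column (1 where bits differ):
  00000110
^ 01111101
----------
  01111011

Answer: 01111011 (123)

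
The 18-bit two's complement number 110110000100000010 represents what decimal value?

MSB is 1, so the value is negative. Find the magnitude:
1. Invert bits:  001001111011111101
2. Add 1:        001001111011111110  = 40702
3. Apply sign:   -40702

Answer: -40702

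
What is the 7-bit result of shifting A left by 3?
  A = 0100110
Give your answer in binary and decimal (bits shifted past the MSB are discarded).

Shift left by 3: drop the top 3 bit(s), append 3 zero(s) on the right.
  0100110  ->  discard [010], keep [0110], append 000
= 0110000

Answer: 0110000 (48)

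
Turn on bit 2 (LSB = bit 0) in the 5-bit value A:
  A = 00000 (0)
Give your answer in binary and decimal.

Mask = 1 << 2 = 00100
Bit 2 of A is 0, so OR-ing with the mask flips it to 1.
  00000
| 00100
-------
  00100

Answer: 00100 (4)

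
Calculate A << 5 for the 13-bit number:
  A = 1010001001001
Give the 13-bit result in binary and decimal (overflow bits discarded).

Shift left by 5: drop the top 5 bit(s), append 5 zero(s) on the right.
  1010001001001  ->  discard [10100], keep [01001001], append 00000
= 0100100100000

Answer: 0100100100000 (2336)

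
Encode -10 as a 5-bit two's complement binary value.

1. Binary of +10:  01010
2. Invert bits:     10101
3. Add 1:           10110

Answer: 10110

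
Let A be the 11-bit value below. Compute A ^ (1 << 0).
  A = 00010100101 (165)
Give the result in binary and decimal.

Mask = 1 << 0 = 00000000001
Bit 0 of A is 1; XOR with the mask flips it to 0.
  00010100101
^ 00000000001
-------------
  00010100100

Answer: 00010100100 (164)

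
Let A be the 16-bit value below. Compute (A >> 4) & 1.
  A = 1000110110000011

Bit 4 is the 5th from the right.
  1000110110000011
             ^
That bit is 0.

Answer: 0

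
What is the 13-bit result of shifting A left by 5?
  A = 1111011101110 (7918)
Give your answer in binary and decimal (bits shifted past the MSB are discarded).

Shift left by 5: drop the top 5 bit(s), append 5 zero(s) on the right.
  1111011101110  ->  discard [11110], keep [11101110], append 00000
= 1110111000000

Answer: 1110111000000 (7616)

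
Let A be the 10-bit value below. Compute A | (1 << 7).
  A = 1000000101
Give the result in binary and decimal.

Mask = 1 << 7 = 0010000000
Bit 7 of A is 0, so OR-ing with the mask flips it to 1.
  1000000101
| 0010000000
------------
  1010000101

Answer: 1010000101 (645)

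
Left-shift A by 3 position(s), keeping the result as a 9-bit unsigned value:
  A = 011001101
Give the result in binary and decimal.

Shift left by 3: drop the top 3 bit(s), append 3 zero(s) on the right.
  011001101  ->  discard [011], keep [001101], append 000
= 001101000

Answer: 001101000 (104)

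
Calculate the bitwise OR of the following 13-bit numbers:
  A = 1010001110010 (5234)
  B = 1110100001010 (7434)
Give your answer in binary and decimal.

Apply | to each column (1 where either bit is 1):
  1010001110010
| 1110100001010
---------------
  1110101111010

Answer: 1110101111010 (7546)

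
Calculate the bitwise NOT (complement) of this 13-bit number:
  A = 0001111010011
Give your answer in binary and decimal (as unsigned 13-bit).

Flip each bit (0->1, 1->0):
  0001111010011
  1110000101100

Answer: 1110000101100 (7212)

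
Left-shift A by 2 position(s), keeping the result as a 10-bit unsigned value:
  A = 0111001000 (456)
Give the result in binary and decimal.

Shift left by 2: drop the top 2 bit(s), append 2 zero(s) on the right.
  0111001000  ->  discard [01], keep [11001000], append 00
= 1100100000

Answer: 1100100000 (800)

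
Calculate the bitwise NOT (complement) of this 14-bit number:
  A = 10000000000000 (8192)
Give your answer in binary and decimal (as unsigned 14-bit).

Flip each bit (0->1, 1->0):
  10000000000000
  01111111111111

Answer: 01111111111111 (8191)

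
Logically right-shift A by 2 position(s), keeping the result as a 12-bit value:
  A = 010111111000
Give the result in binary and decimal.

Logical shift right by 2: drop the bottom 2 bit(s), prepend 2 zero(s) on the left.
  010111111000  ->  keep [0101111110], discard [00], prepend 00
= 000101111110

Answer: 000101111110 (382)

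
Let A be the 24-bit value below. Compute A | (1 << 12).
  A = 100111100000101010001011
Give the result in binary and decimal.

Mask = 1 << 12 = 000000000001000000000000
Bit 12 of A is 0, so OR-ing with the mask flips it to 1.
  100111100000101010001011
| 000000000001000000000000
--------------------------
  100111100001101010001011

Answer: 100111100001101010001011 (10361483)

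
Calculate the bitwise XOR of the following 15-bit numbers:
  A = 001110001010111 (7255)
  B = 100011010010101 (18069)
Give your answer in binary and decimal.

Apply ^ to each column (1 where bits differ):
  001110001010111
^ 100011010010101
-----------------
  101101011000010

Answer: 101101011000010 (23234)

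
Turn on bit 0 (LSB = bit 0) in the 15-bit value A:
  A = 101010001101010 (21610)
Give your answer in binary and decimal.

Mask = 1 << 0 = 000000000000001
Bit 0 of A is 0, so OR-ing with the mask flips it to 1.
  101010001101010
| 000000000000001
-----------------
  101010001101011

Answer: 101010001101011 (21611)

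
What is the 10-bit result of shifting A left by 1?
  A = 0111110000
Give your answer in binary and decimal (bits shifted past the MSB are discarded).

Shift left by 1: drop the top 1 bit(s), append 1 zero(s) on the right.
  0111110000  ->  discard [0], keep [111110000], append 0
= 1111100000

Answer: 1111100000 (992)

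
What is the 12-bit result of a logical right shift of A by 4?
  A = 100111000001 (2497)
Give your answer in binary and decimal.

Logical shift right by 4: drop the bottom 4 bit(s), prepend 4 zero(s) on the left.
  100111000001  ->  keep [10011100], discard [0001], prepend 0000
= 000010011100

Answer: 000010011100 (156)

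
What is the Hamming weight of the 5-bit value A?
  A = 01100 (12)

01100
1-bits at positions (from bit 0 = LSB): 2, 3
Count = 2

Answer: 2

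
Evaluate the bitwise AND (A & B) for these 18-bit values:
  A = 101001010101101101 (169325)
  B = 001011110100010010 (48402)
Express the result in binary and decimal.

Apply & to each column (1 only where both bits are 1):
  101001010101101101
& 001011110100010010
--------------------
  001001010100000000

Answer: 001001010100000000 (38144)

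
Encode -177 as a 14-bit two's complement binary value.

1. Binary of +177:  00000010110001
2. Invert bits:     11111101001110
3. Add 1:           11111101001111

Answer: 11111101001111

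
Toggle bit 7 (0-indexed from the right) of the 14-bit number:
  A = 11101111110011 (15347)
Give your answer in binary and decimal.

Mask = 1 << 7 = 00000010000000
Bit 7 of A is 1; XOR with the mask flips it to 0.
  11101111110011
^ 00000010000000
----------------
  11101101110011

Answer: 11101101110011 (15219)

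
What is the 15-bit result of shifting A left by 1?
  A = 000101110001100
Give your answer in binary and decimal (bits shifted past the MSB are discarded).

Shift left by 1: drop the top 1 bit(s), append 1 zero(s) on the right.
  000101110001100  ->  discard [0], keep [00101110001100], append 0
= 001011100011000

Answer: 001011100011000 (5912)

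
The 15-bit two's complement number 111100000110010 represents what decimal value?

MSB is 1, so the value is negative. Find the magnitude:
1. Invert bits:  000011111001101
2. Add 1:        000011111001110  = 1998
3. Apply sign:   -1998

Answer: -1998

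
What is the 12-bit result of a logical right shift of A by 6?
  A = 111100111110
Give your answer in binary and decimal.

Logical shift right by 6: drop the bottom 6 bit(s), prepend 6 zero(s) on the left.
  111100111110  ->  keep [111100], discard [111110], prepend 000000
= 000000111100

Answer: 000000111100 (60)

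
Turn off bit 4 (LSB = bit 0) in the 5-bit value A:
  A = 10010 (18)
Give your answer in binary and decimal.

Mask = ~(1 << 4) = 01111
Bit 4 of A is 1, so AND-ing with the mask clears it to 0.
  10010
& 01111
-------
  00010

Answer: 00010 (2)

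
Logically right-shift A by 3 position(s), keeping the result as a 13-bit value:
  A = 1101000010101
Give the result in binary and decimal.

Logical shift right by 3: drop the bottom 3 bit(s), prepend 3 zero(s) on the left.
  1101000010101  ->  keep [1101000010], discard [101], prepend 000
= 0001101000010

Answer: 0001101000010 (834)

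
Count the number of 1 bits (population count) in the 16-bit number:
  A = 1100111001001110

1100111001001110
1-bits at positions (from bit 0 = LSB): 1, 2, 3, 6, 9, 10, 11, 14, 15
Count = 9

Answer: 9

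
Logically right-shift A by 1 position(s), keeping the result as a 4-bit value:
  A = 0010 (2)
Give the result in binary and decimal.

Logical shift right by 1: drop the bottom 1 bit(s), prepend 1 zero(s) on the left.
  0010  ->  keep [001], discard [0], prepend 0
= 0001

Answer: 0001 (1)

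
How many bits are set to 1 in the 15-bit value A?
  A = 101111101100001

101111101100001
1-bits at positions (from bit 0 = LSB): 0, 5, 6, 8, 9, 10, 11, 12, 14
Count = 9

Answer: 9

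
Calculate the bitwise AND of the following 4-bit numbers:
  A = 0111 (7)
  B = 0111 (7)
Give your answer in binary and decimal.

Apply & to each column (1 only where both bits are 1):
  0111
& 0111
------
  0111

Answer: 0111 (7)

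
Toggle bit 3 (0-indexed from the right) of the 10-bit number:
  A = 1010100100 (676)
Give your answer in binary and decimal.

Mask = 1 << 3 = 0000001000
Bit 3 of A is 0; XOR with the mask flips it to 1.
  1010100100
^ 0000001000
------------
  1010101100

Answer: 1010101100 (684)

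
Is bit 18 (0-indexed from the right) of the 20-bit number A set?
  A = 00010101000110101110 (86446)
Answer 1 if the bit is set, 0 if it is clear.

Bit 18 is the 19th from the right.
  00010101000110101110
   ^
That bit is 0.

Answer: 0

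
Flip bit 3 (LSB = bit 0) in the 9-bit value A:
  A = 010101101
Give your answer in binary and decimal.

Mask = 1 << 3 = 000001000
Bit 3 of A is 1; XOR with the mask flips it to 0.
  010101101
^ 000001000
-----------
  010100101

Answer: 010100101 (165)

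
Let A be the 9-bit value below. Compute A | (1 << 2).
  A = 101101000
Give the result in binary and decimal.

Mask = 1 << 2 = 000000100
Bit 2 of A is 0, so OR-ing with the mask flips it to 1.
  101101000
| 000000100
-----------
  101101100

Answer: 101101100 (364)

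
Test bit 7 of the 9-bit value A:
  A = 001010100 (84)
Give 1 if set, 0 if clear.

Bit 7 is the 8th from the right.
  001010100
   ^
That bit is 0.

Answer: 0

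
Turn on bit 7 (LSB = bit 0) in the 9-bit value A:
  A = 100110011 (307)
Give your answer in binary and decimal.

Mask = 1 << 7 = 010000000
Bit 7 of A is 0, so OR-ing with the mask flips it to 1.
  100110011
| 010000000
-----------
  110110011

Answer: 110110011 (435)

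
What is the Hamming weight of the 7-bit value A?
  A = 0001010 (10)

0001010
1-bits at positions (from bit 0 = LSB): 1, 3
Count = 2

Answer: 2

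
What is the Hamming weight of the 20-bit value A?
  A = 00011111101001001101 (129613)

00011111101001001101
1-bits at positions (from bit 0 = LSB): 0, 2, 3, 6, 9, 11, 12, 13, 14, 15, 16
Count = 11

Answer: 11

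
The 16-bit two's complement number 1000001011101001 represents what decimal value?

MSB is 1, so the value is negative. Find the magnitude:
1. Invert bits:  0111110100010110
2. Add 1:        0111110100010111  = 32023
3. Apply sign:   -32023

Answer: -32023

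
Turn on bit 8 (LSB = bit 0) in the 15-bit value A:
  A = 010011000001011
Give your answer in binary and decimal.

Mask = 1 << 8 = 000000100000000
Bit 8 of A is 0, so OR-ing with the mask flips it to 1.
  010011000001011
| 000000100000000
-----------------
  010011100001011

Answer: 010011100001011 (9995)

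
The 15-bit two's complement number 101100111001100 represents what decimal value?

MSB is 1, so the value is negative. Find the magnitude:
1. Invert bits:  010011000110011
2. Add 1:        010011000110100  = 9780
3. Apply sign:   -9780

Answer: -9780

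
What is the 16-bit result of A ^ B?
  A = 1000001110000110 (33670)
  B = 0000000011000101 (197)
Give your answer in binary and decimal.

Apply ^ to each column (1 where bits differ):
  1000001110000110
^ 0000000011000101
------------------
  1000001101000011

Answer: 1000001101000011 (33603)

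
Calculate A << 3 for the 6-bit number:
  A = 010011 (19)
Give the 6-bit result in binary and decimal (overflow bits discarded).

Shift left by 3: drop the top 3 bit(s), append 3 zero(s) on the right.
  010011  ->  discard [010], keep [011], append 000
= 011000

Answer: 011000 (24)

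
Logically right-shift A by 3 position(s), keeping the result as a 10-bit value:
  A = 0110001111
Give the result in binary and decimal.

Logical shift right by 3: drop the bottom 3 bit(s), prepend 3 zero(s) on the left.
  0110001111  ->  keep [0110001], discard [111], prepend 000
= 0000110001

Answer: 0000110001 (49)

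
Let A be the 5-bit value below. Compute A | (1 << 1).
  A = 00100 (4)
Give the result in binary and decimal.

Mask = 1 << 1 = 00010
Bit 1 of A is 0, so OR-ing with the mask flips it to 1.
  00100
| 00010
-------
  00110

Answer: 00110 (6)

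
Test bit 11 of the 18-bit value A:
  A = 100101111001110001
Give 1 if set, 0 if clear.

Bit 11 is the 12th from the right.
  100101111001110001
        ^
That bit is 1.

Answer: 1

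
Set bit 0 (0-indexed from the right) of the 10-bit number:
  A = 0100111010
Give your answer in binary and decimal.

Mask = 1 << 0 = 0000000001
Bit 0 of A is 0, so OR-ing with the mask flips it to 1.
  0100111010
| 0000000001
------------
  0100111011

Answer: 0100111011 (315)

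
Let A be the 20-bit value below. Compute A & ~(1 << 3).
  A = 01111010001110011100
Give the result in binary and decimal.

Mask = ~(1 << 3) = 11111111111111110111
Bit 3 of A is 1, so AND-ing with the mask clears it to 0.
  01111010001110011100
& 11111111111111110111
----------------------
  01111010001110010100

Answer: 01111010001110010100 (500628)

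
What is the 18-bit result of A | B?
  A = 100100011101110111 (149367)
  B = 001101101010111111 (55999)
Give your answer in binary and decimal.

Apply | to each column (1 where either bit is 1):
  100100011101110111
| 001101101010111111
--------------------
  101101111111111111

Answer: 101101111111111111 (188415)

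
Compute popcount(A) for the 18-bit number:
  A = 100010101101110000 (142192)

100010101101110000
1-bits at positions (from bit 0 = LSB): 4, 5, 6, 8, 9, 11, 13, 17
Count = 8

Answer: 8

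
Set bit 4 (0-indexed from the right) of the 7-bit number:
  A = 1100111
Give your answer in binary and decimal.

Mask = 1 << 4 = 0010000
Bit 4 of A is 0, so OR-ing with the mask flips it to 1.
  1100111
| 0010000
---------
  1110111

Answer: 1110111 (119)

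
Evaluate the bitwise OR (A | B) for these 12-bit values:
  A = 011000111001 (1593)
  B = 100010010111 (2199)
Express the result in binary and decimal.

Apply | to each column (1 where either bit is 1):
  011000111001
| 100010010111
--------------
  111010111111

Answer: 111010111111 (3775)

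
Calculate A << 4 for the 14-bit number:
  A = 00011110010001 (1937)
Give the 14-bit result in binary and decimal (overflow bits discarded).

Shift left by 4: drop the top 4 bit(s), append 4 zero(s) on the right.
  00011110010001  ->  discard [0001], keep [1110010001], append 0000
= 11100100010000

Answer: 11100100010000 (14608)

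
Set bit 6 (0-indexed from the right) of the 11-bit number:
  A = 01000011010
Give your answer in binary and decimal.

Mask = 1 << 6 = 00001000000
Bit 6 of A is 0, so OR-ing with the mask flips it to 1.
  01000011010
| 00001000000
-------------
  01001011010

Answer: 01001011010 (602)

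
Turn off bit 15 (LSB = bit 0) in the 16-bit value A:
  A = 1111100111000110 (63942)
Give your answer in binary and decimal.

Mask = ~(1 << 15) = 0111111111111111
Bit 15 of A is 1, so AND-ing with the mask clears it to 0.
  1111100111000110
& 0111111111111111
------------------
  0111100111000110

Answer: 0111100111000110 (31174)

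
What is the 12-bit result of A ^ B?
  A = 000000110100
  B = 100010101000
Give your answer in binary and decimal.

Apply ^ to each column (1 where bits differ):
  000000110100
^ 100010101000
--------------
  100010011100

Answer: 100010011100 (2204)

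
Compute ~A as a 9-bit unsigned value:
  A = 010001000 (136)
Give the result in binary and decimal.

Flip each bit (0->1, 1->0):
  010001000
  101110111

Answer: 101110111 (375)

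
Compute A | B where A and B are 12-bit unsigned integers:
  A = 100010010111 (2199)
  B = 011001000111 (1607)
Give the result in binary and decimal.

Apply | to each column (1 where either bit is 1):
  100010010111
| 011001000111
--------------
  111011010111

Answer: 111011010111 (3799)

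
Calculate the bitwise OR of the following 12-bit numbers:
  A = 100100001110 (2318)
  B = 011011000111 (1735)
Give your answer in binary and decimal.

Apply | to each column (1 where either bit is 1):
  100100001110
| 011011000111
--------------
  111111001111

Answer: 111111001111 (4047)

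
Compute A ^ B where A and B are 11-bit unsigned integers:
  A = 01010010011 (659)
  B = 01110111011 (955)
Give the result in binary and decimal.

Apply ^ to each column (1 where bits differ):
  01010010011
^ 01110111011
-------------
  00100101000

Answer: 00100101000 (296)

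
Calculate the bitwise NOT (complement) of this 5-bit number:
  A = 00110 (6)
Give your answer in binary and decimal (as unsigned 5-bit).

Flip each bit (0->1, 1->0):
  00110
  11001

Answer: 11001 (25)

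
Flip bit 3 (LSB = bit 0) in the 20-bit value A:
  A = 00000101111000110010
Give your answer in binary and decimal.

Mask = 1 << 3 = 00000000000000001000
Bit 3 of A is 0; XOR with the mask flips it to 1.
  00000101111000110010
^ 00000000000000001000
----------------------
  00000101111000111010

Answer: 00000101111000111010 (24122)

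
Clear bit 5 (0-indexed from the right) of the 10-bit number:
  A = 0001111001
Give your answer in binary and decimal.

Mask = ~(1 << 5) = 1111011111
Bit 5 of A is 1, so AND-ing with the mask clears it to 0.
  0001111001
& 1111011111
------------
  0001011001

Answer: 0001011001 (89)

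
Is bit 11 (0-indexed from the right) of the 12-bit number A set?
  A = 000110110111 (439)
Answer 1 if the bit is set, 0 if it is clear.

Bit 11 is the 12th from the right.
  000110110111
  ^
That bit is 0.

Answer: 0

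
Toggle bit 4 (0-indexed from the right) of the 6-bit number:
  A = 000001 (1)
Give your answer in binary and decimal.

Mask = 1 << 4 = 010000
Bit 4 of A is 0; XOR with the mask flips it to 1.
  000001
^ 010000
--------
  010001

Answer: 010001 (17)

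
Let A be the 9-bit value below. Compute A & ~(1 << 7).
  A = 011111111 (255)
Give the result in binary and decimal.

Mask = ~(1 << 7) = 101111111
Bit 7 of A is 1, so AND-ing with the mask clears it to 0.
  011111111
& 101111111
-----------
  001111111

Answer: 001111111 (127)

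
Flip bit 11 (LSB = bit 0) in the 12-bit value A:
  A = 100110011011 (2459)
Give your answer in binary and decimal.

Mask = 1 << 11 = 100000000000
Bit 11 of A is 1; XOR with the mask flips it to 0.
  100110011011
^ 100000000000
--------------
  000110011011

Answer: 000110011011 (411)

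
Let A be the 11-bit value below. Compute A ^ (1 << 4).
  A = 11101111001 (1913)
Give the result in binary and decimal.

Mask = 1 << 4 = 00000010000
Bit 4 of A is 1; XOR with the mask flips it to 0.
  11101111001
^ 00000010000
-------------
  11101101001

Answer: 11101101001 (1897)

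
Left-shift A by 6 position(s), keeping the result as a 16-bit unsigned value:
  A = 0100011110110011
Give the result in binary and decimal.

Shift left by 6: drop the top 6 bit(s), append 6 zero(s) on the right.
  0100011110110011  ->  discard [010001], keep [1110110011], append 000000
= 1110110011000000

Answer: 1110110011000000 (60608)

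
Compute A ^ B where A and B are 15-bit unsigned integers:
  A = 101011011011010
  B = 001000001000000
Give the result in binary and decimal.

Apply ^ to each column (1 where bits differ):
  101011011011010
^ 001000001000000
-----------------
  100011010011010

Answer: 100011010011010 (18074)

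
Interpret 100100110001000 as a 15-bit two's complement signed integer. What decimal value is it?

MSB is 1, so the value is negative. Find the magnitude:
1. Invert bits:  011011001110111
2. Add 1:        011011001111000  = 13944
3. Apply sign:   -13944

Answer: -13944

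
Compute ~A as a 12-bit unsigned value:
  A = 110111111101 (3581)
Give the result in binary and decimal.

Flip each bit (0->1, 1->0):
  110111111101
  001000000010

Answer: 001000000010 (514)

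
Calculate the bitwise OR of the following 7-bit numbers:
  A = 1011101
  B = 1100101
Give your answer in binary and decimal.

Apply | to each column (1 where either bit is 1):
  1011101
| 1100101
---------
  1111101

Answer: 1111101 (125)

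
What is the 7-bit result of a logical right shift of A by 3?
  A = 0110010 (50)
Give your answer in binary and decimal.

Logical shift right by 3: drop the bottom 3 bit(s), prepend 3 zero(s) on the left.
  0110010  ->  keep [0110], discard [010], prepend 000
= 0000110

Answer: 0000110 (6)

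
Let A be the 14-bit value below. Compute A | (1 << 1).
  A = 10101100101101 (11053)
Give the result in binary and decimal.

Mask = 1 << 1 = 00000000000010
Bit 1 of A is 0, so OR-ing with the mask flips it to 1.
  10101100101101
| 00000000000010
----------------
  10101100101111

Answer: 10101100101111 (11055)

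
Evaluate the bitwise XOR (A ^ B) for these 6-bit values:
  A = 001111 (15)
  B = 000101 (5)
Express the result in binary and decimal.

Apply ^ to each column (1 where bits differ):
  001111
^ 000101
--------
  001010

Answer: 001010 (10)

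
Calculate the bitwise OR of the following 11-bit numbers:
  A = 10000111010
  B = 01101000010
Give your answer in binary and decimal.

Apply | to each column (1 where either bit is 1):
  10000111010
| 01101000010
-------------
  11101111010

Answer: 11101111010 (1914)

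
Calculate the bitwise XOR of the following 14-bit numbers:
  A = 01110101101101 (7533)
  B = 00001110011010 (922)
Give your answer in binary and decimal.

Apply ^ to each column (1 where bits differ):
  01110101101101
^ 00001110011010
----------------
  01111011110111

Answer: 01111011110111 (7927)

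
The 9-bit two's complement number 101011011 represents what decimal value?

MSB is 1, so the value is negative. Find the magnitude:
1. Invert bits:  010100100
2. Add 1:        010100101  = 165
3. Apply sign:   -165

Answer: -165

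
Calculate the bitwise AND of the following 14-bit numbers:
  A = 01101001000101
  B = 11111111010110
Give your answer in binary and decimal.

Apply & to each column (1 only where both bits are 1):
  01101001000101
& 11111111010110
----------------
  01101001000100

Answer: 01101001000100 (6724)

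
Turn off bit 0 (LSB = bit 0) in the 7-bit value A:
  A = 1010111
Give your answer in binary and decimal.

Mask = ~(1 << 0) = 1111110
Bit 0 of A is 1, so AND-ing with the mask clears it to 0.
  1010111
& 1111110
---------
  1010110

Answer: 1010110 (86)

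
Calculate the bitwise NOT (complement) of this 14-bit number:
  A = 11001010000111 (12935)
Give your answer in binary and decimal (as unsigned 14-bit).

Flip each bit (0->1, 1->0):
  11001010000111
  00110101111000

Answer: 00110101111000 (3448)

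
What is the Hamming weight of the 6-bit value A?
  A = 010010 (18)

010010
1-bits at positions (from bit 0 = LSB): 1, 4
Count = 2

Answer: 2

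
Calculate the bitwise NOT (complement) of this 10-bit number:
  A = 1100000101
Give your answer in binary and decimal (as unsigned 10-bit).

Flip each bit (0->1, 1->0):
  1100000101
  0011111010

Answer: 0011111010 (250)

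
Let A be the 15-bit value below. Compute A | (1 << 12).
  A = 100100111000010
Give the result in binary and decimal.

Mask = 1 << 12 = 001000000000000
Bit 12 of A is 0, so OR-ing with the mask flips it to 1.
  100100111000010
| 001000000000000
-----------------
  101100111000010

Answer: 101100111000010 (22978)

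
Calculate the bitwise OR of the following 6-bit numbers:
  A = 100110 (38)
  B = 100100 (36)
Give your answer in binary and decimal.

Apply | to each column (1 where either bit is 1):
  100110
| 100100
--------
  100110

Answer: 100110 (38)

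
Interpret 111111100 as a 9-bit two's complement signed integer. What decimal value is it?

MSB is 1, so the value is negative. Find the magnitude:
1. Invert bits:  000000011
2. Add 1:        000000100  = 4
3. Apply sign:   -4

Answer: -4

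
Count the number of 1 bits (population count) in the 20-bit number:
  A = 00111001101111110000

00111001101111110000
1-bits at positions (from bit 0 = LSB): 4, 5, 6, 7, 8, 9, 11, 12, 15, 16, 17
Count = 11

Answer: 11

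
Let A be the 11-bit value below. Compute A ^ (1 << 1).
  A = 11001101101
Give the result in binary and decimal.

Mask = 1 << 1 = 00000000010
Bit 1 of A is 0; XOR with the mask flips it to 1.
  11001101101
^ 00000000010
-------------
  11001101111

Answer: 11001101111 (1647)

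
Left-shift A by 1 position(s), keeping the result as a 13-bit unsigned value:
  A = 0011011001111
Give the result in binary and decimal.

Shift left by 1: drop the top 1 bit(s), append 1 zero(s) on the right.
  0011011001111  ->  discard [0], keep [011011001111], append 0
= 0110110011110

Answer: 0110110011110 (3486)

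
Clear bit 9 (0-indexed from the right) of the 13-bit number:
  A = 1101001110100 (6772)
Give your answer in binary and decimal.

Mask = ~(1 << 9) = 1110111111111
Bit 9 of A is 1, so AND-ing with the mask clears it to 0.
  1101001110100
& 1110111111111
---------------
  1100001110100

Answer: 1100001110100 (6260)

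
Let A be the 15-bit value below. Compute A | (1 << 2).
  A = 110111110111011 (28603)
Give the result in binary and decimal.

Mask = 1 << 2 = 000000000000100
Bit 2 of A is 0, so OR-ing with the mask flips it to 1.
  110111110111011
| 000000000000100
-----------------
  110111110111111

Answer: 110111110111111 (28607)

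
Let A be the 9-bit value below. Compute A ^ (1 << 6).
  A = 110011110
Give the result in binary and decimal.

Mask = 1 << 6 = 001000000
Bit 6 of A is 0; XOR with the mask flips it to 1.
  110011110
^ 001000000
-----------
  111011110

Answer: 111011110 (478)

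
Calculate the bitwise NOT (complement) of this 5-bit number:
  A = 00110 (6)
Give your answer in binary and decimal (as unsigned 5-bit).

Flip each bit (0->1, 1->0):
  00110
  11001

Answer: 11001 (25)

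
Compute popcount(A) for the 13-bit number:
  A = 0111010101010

0111010101010
1-bits at positions (from bit 0 = LSB): 1, 3, 5, 7, 9, 10, 11
Count = 7

Answer: 7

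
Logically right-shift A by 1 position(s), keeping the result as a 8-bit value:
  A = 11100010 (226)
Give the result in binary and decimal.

Logical shift right by 1: drop the bottom 1 bit(s), prepend 1 zero(s) on the left.
  11100010  ->  keep [1110001], discard [0], prepend 0
= 01110001

Answer: 01110001 (113)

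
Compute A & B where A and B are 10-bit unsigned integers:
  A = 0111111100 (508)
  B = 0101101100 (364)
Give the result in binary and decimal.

Apply & to each column (1 only where both bits are 1):
  0111111100
& 0101101100
------------
  0101101100

Answer: 0101101100 (364)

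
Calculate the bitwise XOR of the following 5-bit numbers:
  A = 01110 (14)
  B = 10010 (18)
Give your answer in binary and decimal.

Apply ^ to each column (1 where bits differ):
  01110
^ 10010
-------
  11100

Answer: 11100 (28)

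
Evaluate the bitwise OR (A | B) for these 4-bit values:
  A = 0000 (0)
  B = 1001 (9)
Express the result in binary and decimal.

Apply | to each column (1 where either bit is 1):
  0000
| 1001
------
  1001

Answer: 1001 (9)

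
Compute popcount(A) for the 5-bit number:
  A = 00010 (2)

00010
1-bits at positions (from bit 0 = LSB): 1
Count = 1

Answer: 1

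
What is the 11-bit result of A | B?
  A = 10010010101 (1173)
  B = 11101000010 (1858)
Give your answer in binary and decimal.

Apply | to each column (1 where either bit is 1):
  10010010101
| 11101000010
-------------
  11111010111

Answer: 11111010111 (2007)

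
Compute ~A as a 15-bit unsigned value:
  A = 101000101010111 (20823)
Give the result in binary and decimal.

Flip each bit (0->1, 1->0):
  101000101010111
  010111010101000

Answer: 010111010101000 (11944)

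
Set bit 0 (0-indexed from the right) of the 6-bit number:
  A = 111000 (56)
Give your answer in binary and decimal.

Mask = 1 << 0 = 000001
Bit 0 of A is 0, so OR-ing with the mask flips it to 1.
  111000
| 000001
--------
  111001

Answer: 111001 (57)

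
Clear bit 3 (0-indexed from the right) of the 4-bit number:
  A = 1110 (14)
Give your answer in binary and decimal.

Mask = ~(1 << 3) = 0111
Bit 3 of A is 1, so AND-ing with the mask clears it to 0.
  1110
& 0111
------
  0110

Answer: 0110 (6)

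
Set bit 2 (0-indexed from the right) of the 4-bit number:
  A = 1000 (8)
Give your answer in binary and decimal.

Mask = 1 << 2 = 0100
Bit 2 of A is 0, so OR-ing with the mask flips it to 1.
  1000
| 0100
------
  1100

Answer: 1100 (12)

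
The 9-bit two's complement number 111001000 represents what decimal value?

MSB is 1, so the value is negative. Find the magnitude:
1. Invert bits:  000110111
2. Add 1:        000111000  = 56
3. Apply sign:   -56

Answer: -56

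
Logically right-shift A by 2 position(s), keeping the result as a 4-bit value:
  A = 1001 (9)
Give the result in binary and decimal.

Logical shift right by 2: drop the bottom 2 bit(s), prepend 2 zero(s) on the left.
  1001  ->  keep [10], discard [01], prepend 00
= 0010

Answer: 0010 (2)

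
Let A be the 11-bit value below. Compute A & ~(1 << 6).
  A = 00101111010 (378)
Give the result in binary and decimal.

Mask = ~(1 << 6) = 11110111111
Bit 6 of A is 1, so AND-ing with the mask clears it to 0.
  00101111010
& 11110111111
-------------
  00100111010

Answer: 00100111010 (314)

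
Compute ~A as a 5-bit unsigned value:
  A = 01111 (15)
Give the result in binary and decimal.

Flip each bit (0->1, 1->0):
  01111
  10000

Answer: 10000 (16)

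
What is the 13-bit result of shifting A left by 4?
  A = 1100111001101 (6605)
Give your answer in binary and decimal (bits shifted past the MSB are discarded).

Shift left by 4: drop the top 4 bit(s), append 4 zero(s) on the right.
  1100111001101  ->  discard [1100], keep [111001101], append 0000
= 1110011010000

Answer: 1110011010000 (7376)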